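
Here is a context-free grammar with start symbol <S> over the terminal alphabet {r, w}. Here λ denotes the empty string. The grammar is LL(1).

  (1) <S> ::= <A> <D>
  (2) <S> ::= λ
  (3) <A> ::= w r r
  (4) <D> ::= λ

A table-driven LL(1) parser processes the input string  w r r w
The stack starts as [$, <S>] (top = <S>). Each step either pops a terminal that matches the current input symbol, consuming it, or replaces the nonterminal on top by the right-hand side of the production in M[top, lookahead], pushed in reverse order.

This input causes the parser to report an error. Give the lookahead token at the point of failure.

w

     Stack        Input      Action
  1  $ <S>        w r r w $  expand <S> ::= <A> <D>
  2  $ <D> <A>    w r r w $  expand <A> ::= w r r
  3  $ <D> r r w  w r r w $  match w
  4  $ <D> r r    r r w $    match r
  5  $ <D> r      r w $      match r
  6  $ <D>        w $        error: M[<D>, w] is empty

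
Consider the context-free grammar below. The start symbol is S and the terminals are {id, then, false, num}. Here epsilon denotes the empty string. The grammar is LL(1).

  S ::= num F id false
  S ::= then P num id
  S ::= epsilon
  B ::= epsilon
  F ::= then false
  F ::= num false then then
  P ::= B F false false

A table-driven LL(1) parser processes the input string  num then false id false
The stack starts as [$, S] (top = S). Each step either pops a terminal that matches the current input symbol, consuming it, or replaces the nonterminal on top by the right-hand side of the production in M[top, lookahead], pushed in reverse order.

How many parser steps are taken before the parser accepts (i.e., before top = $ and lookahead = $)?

     Stack                  Input                      Action
  1  $ S                    num then false id false $  expand S ::= num F id false
  2  $ false id F num       num then false id false $  match num
  3  $ false id F           then false id false $      expand F ::= then false
  4  $ false id false then  then false id false $      match then
  5  $ false id false       false id false $           match false
  6  $ false id             id false $                 match id
  7  $ false                false $                    match false
Accept reached after 7 steps.

7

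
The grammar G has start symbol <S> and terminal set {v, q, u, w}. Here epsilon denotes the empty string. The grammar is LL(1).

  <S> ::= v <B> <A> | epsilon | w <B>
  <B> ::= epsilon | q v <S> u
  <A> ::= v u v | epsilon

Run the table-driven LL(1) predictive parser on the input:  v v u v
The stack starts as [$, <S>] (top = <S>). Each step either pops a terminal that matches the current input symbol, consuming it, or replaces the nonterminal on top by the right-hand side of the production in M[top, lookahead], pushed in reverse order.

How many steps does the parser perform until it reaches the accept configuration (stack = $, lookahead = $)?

7

     Stack        Input      Action
  1  $ <S>        v v u v $  expand <S> ::= v <B> <A>
  2  $ <A> <B> v  v v u v $  match v
  3  $ <A> <B>    v u v $    expand <B> ::= epsilon
  4  $ <A>        v u v $    expand <A> ::= v u v
  5  $ v u v      v u v $    match v
  6  $ v u        u v $      match u
  7  $ v          v $        match v
Accept reached after 7 steps.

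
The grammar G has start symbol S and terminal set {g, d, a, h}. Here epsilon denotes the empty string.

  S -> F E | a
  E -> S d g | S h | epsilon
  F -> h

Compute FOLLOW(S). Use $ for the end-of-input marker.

FIRST(F) = {h}
FIRST(S) = {a, h}  (via F E)
FIRST(E) = {epsilon, a, h}  (via S d g, S h)
FOLLOW(S) includes $ since S is the start symbol.
FOLLOW(S): in E->S d g, S is followed by d g with FIRST {d}; in E->S h, S is followed by h with FIRST {h}. Thus FOLLOW(S) = {$, d, h}.
FOLLOW(E): in S->F E, the suffix after E is empty, so FOLLOW(E) ⊇ FOLLOW(S) = {$, d, h}. Thus FOLLOW(E) = {$, d, h}.
FOLLOW(F): in S->F E, F is followed by E with FIRST {epsilon, a, h}; in S->F E, the suffix after F is nullable, so FOLLOW(F) ⊇ FOLLOW(S) = {$, d, h}. Thus FOLLOW(F) = {$, a, d, h}.

{$, d, h}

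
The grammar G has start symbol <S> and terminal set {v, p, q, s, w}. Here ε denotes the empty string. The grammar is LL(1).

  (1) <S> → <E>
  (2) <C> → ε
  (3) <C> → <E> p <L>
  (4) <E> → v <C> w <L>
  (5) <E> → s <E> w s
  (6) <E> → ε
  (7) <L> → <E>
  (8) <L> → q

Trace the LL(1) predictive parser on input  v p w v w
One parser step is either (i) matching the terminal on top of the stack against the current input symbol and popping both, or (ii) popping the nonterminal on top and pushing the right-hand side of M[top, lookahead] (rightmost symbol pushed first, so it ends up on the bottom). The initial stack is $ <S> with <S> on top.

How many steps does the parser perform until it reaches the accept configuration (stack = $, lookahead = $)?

step 1: stack=$ <S>  input=v p w v w $  — expand <S> → <E>
step 2: stack=$ <E>  input=v p w v w $  — expand <E> → v <C> w <L>
step 3: stack=$ <L> w <C> v  input=v p w v w $  — match v
step 4: stack=$ <L> w <C>  input=p w v w $  — expand <C> → <E> p <L>
step 5: stack=$ <L> w <L> p <E>  input=p w v w $  — expand <E> → ε
step 6: stack=$ <L> w <L> p  input=p w v w $  — match p
step 7: stack=$ <L> w <L>  input=w v w $  — expand <L> → <E>
step 8: stack=$ <L> w <E>  input=w v w $  — expand <E> → ε
step 9: stack=$ <L> w  input=w v w $  — match w
step 10: stack=$ <L>  input=v w $  — expand <L> → <E>
step 11: stack=$ <E>  input=v w $  — expand <E> → v <C> w <L>
step 12: stack=$ <L> w <C> v  input=v w $  — match v
step 13: stack=$ <L> w <C>  input=w $  — expand <C> → ε
step 14: stack=$ <L> w  input=w $  — match w
step 15: stack=$ <L>  input=$  — expand <L> → <E>
step 16: stack=$ <E>  input=$  — expand <E> → ε
Accept reached after 16 steps.

16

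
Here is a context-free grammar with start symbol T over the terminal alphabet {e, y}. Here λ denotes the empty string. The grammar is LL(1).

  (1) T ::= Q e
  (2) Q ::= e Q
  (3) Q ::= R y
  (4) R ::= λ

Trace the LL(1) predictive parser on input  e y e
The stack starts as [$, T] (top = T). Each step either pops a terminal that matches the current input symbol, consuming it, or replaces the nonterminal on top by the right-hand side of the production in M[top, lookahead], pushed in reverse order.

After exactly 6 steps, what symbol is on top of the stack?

     Stack    Input    Action
  1  $ T      e y e $  expand T ::= Q e
  2  $ e Q    e y e $  expand Q ::= e Q
  3  $ e Q e  e y e $  match e
  4  $ e Q    y e $    expand Q ::= R y
  5  $ e y R  y e $    expand R ::= λ
  6  $ e y    y e $    match y
Stack after step 6: $ e (top = e).

e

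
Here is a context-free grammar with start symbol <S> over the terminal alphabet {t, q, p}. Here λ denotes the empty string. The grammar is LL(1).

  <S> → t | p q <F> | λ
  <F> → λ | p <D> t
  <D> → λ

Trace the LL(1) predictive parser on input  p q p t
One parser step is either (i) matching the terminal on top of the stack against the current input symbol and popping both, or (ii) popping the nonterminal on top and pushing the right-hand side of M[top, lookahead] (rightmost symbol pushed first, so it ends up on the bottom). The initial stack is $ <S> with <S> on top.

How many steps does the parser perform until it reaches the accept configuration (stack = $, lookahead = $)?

step 1: stack=$ <S>  input=p q p t $  — expand <S> → p q <F>
step 2: stack=$ <F> q p  input=p q p t $  — match p
step 3: stack=$ <F> q  input=q p t $  — match q
step 4: stack=$ <F>  input=p t $  — expand <F> → p <D> t
step 5: stack=$ t <D> p  input=p t $  — match p
step 6: stack=$ t <D>  input=t $  — expand <D> → λ
step 7: stack=$ t  input=t $  — match t
Accept reached after 7 steps.

7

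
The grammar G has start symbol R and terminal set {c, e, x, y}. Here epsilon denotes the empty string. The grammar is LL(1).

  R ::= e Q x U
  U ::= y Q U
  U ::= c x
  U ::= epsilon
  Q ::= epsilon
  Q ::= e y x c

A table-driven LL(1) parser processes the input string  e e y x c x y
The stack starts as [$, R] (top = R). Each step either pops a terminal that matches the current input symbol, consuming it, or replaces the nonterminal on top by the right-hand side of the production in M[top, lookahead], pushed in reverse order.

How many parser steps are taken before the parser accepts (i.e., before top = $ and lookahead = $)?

12

      Stack          Input            Action
   1  $ R            e e y x c x y $  expand R ::= e Q x U
   2  $ U x Q e      e e y x c x y $  match e
   3  $ U x Q        e y x c x y $    expand Q ::= e y x c
   4  $ U x c x y e  e y x c x y $    match e
   5  $ U x c x y    y x c x y $      match y
   6  $ U x c x      x c x y $        match x
   7  $ U x c        c x y $          match c
   8  $ U x          x y $            match x
   9  $ U            y $              expand U ::= y Q U
  10  $ U Q y        y $              match y
  11  $ U Q          $                expand Q ::= epsilon
  12  $ U            $                expand U ::= epsilon
Accept reached after 12 steps.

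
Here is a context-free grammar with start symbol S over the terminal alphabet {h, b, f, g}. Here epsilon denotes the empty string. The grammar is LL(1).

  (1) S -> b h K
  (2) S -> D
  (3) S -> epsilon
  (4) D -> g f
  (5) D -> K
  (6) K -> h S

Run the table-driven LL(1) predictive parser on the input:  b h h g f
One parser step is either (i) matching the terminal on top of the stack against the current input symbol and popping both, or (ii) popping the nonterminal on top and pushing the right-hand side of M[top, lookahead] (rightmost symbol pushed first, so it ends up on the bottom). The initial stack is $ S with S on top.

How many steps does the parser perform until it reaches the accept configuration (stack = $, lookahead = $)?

     Stack    Input        Action
  1  $ S      b h h g f $  expand S -> b h K
  2  $ K h b  b h h g f $  match b
  3  $ K h    h h g f $    match h
  4  $ K      h g f $      expand K -> h S
  5  $ S h    h g f $      match h
  6  $ S      g f $        expand S -> D
  7  $ D      g f $        expand D -> g f
  8  $ f g    g f $        match g
  9  $ f      f $          match f
Accept reached after 9 steps.

9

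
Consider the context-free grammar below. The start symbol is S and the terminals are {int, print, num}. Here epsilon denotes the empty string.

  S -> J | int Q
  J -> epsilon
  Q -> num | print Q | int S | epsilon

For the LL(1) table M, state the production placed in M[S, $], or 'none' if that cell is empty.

FIRST(J): from J->epsilon we get {epsilon}. So FIRST(J) = {epsilon}.
FIRST(Q): from Q->num we get {num}; from Q->print Q we get {print}; from Q->int S we get {int}; from Q->epsilon we get {epsilon}. So FIRST(Q) = {epsilon, int, num, print}.
FIRST(S): from S->J we get {epsilon}; from S->int Q we get {int}. So FIRST(S) = {epsilon, int}.
FOLLOW(S) includes $ since S is the start symbol.
FOLLOW(S): in Q->int S, the suffix after S is empty, so FOLLOW(S) ⊇ FOLLOW(Q) = {$}. Thus FOLLOW(S) = {$}.
FOLLOW(Q): in S->int Q, the suffix after Q is empty, so FOLLOW(Q) ⊇ FOLLOW(S) = {$}; in Q->print Q, the suffix after Q is empty (adds nothing new). Thus FOLLOW(Q) = {$}.
For S -> J: FIRST(J) = {epsilon}, so it goes in M[S, t] for t ∈ {}; since epsilon ∈ FIRST, also for every t ∈ FOLLOW(S) = {$}.
For S -> int Q: FIRST(int Q) = {int}, so it goes in M[S, t] for t ∈ {int}.

S -> J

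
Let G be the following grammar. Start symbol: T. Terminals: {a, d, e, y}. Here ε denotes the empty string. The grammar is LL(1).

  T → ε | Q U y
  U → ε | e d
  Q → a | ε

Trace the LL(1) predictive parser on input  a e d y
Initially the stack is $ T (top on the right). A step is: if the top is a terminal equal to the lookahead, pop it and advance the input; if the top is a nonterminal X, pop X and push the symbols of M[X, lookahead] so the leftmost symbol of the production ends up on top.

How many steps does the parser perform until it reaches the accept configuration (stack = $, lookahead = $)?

     Stack    Input      Action
  1  $ T      a e d y $  expand T → Q U y
  2  $ y U Q  a e d y $  expand Q → a
  3  $ y U a  a e d y $  match a
  4  $ y U    e d y $    expand U → e d
  5  $ y d e  e d y $    match e
  6  $ y d    d y $      match d
  7  $ y      y $        match y
Accept reached after 7 steps.

7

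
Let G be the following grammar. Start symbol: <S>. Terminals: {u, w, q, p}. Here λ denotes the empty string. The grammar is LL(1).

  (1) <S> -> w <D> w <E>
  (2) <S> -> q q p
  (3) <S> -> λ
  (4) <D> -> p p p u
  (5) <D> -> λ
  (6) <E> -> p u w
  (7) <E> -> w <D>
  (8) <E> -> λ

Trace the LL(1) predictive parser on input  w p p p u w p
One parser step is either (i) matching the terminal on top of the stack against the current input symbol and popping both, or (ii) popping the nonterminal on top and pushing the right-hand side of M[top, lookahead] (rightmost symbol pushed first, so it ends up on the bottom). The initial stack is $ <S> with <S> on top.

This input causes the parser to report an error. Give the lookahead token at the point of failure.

$

      Stack            Input            Action
   1  $ <S>            w p p p u w p $  expand <S> -> w <D> w <E>
   2  $ <E> w <D> w    w p p p u w p $  match w
   3  $ <E> w <D>      p p p u w p $    expand <D> -> p p p u
   4  $ <E> w u p p p  p p p u w p $    match p
   5  $ <E> w u p p    p p u w p $      match p
   6  $ <E> w u p      p u w p $        match p
   7  $ <E> w u        u w p $          match u
   8  $ <E> w          w p $            match w
   9  $ <E>            p $              expand <E> -> p u w
  10  $ w u p          p $              match p
  11  $ w u            $                error: top is terminal u but lookahead is $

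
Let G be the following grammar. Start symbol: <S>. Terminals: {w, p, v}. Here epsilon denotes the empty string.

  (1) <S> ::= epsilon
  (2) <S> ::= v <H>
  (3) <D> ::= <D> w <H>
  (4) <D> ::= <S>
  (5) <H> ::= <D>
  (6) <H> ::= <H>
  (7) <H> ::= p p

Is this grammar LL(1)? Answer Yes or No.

FIRST(<S>) = {epsilon, v}
FIRST(<D>) = {epsilon, v, w}
FIRST(<H>) = {epsilon, p, v, w}
FOLLOW(<S>) = {$, w}
FOLLOW(<D>) = {$, w}
FOLLOW(<H>) = {$, w}
Cell M[<D>, v] receives both <D> ::= <D> w <H> and <D> ::= <S> — the grammar is not LL(1).

No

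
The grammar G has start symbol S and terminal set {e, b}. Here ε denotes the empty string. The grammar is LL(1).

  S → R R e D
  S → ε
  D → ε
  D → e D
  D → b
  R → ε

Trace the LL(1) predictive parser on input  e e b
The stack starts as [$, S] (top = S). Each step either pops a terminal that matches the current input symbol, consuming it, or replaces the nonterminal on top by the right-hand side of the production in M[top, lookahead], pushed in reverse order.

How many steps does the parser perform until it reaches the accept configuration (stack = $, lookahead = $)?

8

     Stack      Input    Action
  1  $ S        e e b $  expand S → R R e D
  2  $ D e R R  e e b $  expand R → ε
  3  $ D e R    e e b $  expand R → ε
  4  $ D e      e e b $  match e
  5  $ D        e b $    expand D → e D
  6  $ D e      e b $    match e
  7  $ D        b $      expand D → b
  8  $ b        b $      match b
Accept reached after 8 steps.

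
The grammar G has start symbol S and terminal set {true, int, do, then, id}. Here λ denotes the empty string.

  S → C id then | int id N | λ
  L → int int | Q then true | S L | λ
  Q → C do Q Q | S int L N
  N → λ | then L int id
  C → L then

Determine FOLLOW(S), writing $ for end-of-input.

FIRST(N): from N→λ we get {λ}; from N→then L int id we get {then}. So FIRST(N) = {λ, then}.
FIRST(S): from S→C id then we get {int, then}; from S→int id N we get {int}; from S→λ we get {λ}. So FIRST(S) = {λ, int, then}.
FIRST(L): from L→int int we get {int}; from L→Q then true we get {int, then}; from L→S L we get {λ, int, then}; from L→λ we get {λ}. So FIRST(L) = {λ, int, then}.
FIRST(C): from C→L then we get {int, then}. So FIRST(C) = {int, then}.
FIRST(Q): from Q→C do Q Q we get {int, then}; from Q→S int L N we get {int, then}. So FIRST(Q) = {int, then}.
FOLLOW(S) includes $ since S is the start symbol.
FOLLOW(Q): in L→Q then true, Q is followed by then true with FIRST {then}; in Q→C do Q Q (occurrence 1), Q is followed by Q with FIRST {int, then}; in Q→C do Q Q (occurrence 2), the suffix after Q is empty (adds nothing new). Thus FOLLOW(Q) = {int, then}.
FOLLOW(L): in L→S L, the suffix after L is empty (adds nothing new); in Q→S int L N, L is followed by N with FIRST {λ, then}; in Q→S int L N, the suffix after L is nullable, so FOLLOW(L) ⊇ FOLLOW(Q) = {int, then}; in N→then L int id, L is followed by int id with FIRST {int}; in C→L then, L is followed by then with FIRST {then}. Thus FOLLOW(L) = {int, then}.
FOLLOW(S): in L→S L, S is followed by L with FIRST {λ, int, then}; in L→S L, the suffix after S is nullable, so FOLLOW(S) ⊇ FOLLOW(L) = {int, then}; in Q→S int L N, S is followed by int L N with FIRST {int}. Thus FOLLOW(S) = {$, int, then}.
FOLLOW(N): in S→int id N, the suffix after N is empty, so FOLLOW(N) ⊇ FOLLOW(S) = {$, int, then}; in Q→S int L N, the suffix after N is empty, so FOLLOW(N) ⊇ FOLLOW(Q) = {int, then}. Thus FOLLOW(N) = {$, int, then}.
FOLLOW(C): in S→C id then, C is followed by id then with FIRST {id}; in Q→C do Q Q, C is followed by do Q Q with FIRST {do}. Thus FOLLOW(C) = {do, id}.

{$, int, then}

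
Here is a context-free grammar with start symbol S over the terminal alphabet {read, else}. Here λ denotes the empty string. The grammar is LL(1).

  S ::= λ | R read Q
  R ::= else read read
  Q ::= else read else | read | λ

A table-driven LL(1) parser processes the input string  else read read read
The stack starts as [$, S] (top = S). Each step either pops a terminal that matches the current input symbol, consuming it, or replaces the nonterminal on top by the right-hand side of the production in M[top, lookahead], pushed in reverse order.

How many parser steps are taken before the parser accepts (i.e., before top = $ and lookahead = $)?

     Stack                    Input                  Action
  1  $ S                      else read read read $  expand S ::= R read Q
  2  $ Q read R               else read read read $  expand R ::= else read read
  3  $ Q read read read else  else read read read $  match else
  4  $ Q read read read       read read read $       match read
  5  $ Q read read            read read $            match read
  6  $ Q read                 read $                 match read
  7  $ Q                      $                      expand Q ::= λ
Accept reached after 7 steps.

7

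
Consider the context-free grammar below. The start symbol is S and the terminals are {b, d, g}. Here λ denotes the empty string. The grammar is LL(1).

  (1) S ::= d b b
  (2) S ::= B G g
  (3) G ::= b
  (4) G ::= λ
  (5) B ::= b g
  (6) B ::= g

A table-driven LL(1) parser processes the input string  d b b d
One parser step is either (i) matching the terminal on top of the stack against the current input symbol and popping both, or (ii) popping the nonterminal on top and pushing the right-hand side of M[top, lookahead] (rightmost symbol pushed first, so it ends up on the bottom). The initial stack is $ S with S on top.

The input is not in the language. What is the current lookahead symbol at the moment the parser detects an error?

     Stack    Input      Action
  1  $ S      d b b d $  expand S ::= d b b
  2  $ b b d  d b b d $  match d
  3  $ b b    b b d $    match b
  4  $ b      b d $      match b
  5  $        d $        error: stack empty but input remains

d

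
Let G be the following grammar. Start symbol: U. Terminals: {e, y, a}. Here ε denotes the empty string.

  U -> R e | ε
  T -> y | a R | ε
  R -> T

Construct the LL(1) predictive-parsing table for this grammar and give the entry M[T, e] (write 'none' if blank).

T -> ε

FIRST(T) = {ε, a, y}
FIRST(R) = {ε, a, y}  (via T)
FIRST(U) = {ε, a, e, y}  (via R e)
FOLLOW(U) includes $ since U is the start symbol.
FOLLOW(T): in R->T, the suffix after T is empty, so FOLLOW(T) ⊇ FOLLOW(R) = {e}. Thus FOLLOW(T) = {e}.
FOLLOW(R): in U->R e, R is followed by e with FIRST {e}; in T->a R, the suffix after R is empty, so FOLLOW(R) ⊇ FOLLOW(T) = {e}. Thus FOLLOW(R) = {e}.
For T -> y: FIRST(y) = {y}, so it goes in M[T, t] for t ∈ {y}.
For T -> a R: FIRST(a R) = {a}, so it goes in M[T, t] for t ∈ {a}.
For T -> ε: FIRST(ε) = {ε}, so it goes in M[T, t] for t ∈ {}; since ε ∈ FIRST, also for every t ∈ FOLLOW(T) = {e}.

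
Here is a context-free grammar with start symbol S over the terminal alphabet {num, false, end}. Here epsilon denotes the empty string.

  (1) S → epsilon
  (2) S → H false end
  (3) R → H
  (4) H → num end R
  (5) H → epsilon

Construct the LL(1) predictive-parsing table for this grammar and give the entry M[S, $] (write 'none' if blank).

S → epsilon

FIRST(H) = {epsilon, num}
FIRST(S) = {epsilon, false, num}  (via H false end)
FIRST(R) = {epsilon, num}  (via H)
FOLLOW(S) includes $ since S is the start symbol.
FOLLOW(S): S appears on no right-hand side. Thus FOLLOW(S) = {$}.
For S → epsilon: FIRST(epsilon) = {epsilon}, so it goes in M[S, t] for t ∈ {}; since epsilon ∈ FIRST, also for every t ∈ FOLLOW(S) = {$}.
For S → H false end: FIRST(H false end) = {false, num}, so it goes in M[S, t] for t ∈ {false, num}.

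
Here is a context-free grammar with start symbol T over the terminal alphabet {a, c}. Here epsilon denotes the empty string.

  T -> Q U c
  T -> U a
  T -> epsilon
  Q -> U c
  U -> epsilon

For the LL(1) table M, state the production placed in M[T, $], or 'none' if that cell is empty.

T -> epsilon

FIRST(U): from U->epsilon we get {epsilon}. So FIRST(U) = {epsilon}.
FIRST(Q): from Q->U c we get {c}. So FIRST(Q) = {c}.
FIRST(T): from T->Q U c we get {c}; from T->U a we get {a}; from T->epsilon we get {epsilon}. So FIRST(T) = {epsilon, a, c}.
FOLLOW(T) includes $ since T is the start symbol.
FOLLOW(T): T appears on no right-hand side. Thus FOLLOW(T) = {$}.
For T -> Q U c: FIRST(Q U c) = {c}, so it goes in M[T, t] for t ∈ {c}.
For T -> U a: FIRST(U a) = {a}, so it goes in M[T, t] for t ∈ {a}.
For T -> epsilon: FIRST(epsilon) = {epsilon}, so it goes in M[T, t] for t ∈ {}; since epsilon ∈ FIRST, also for every t ∈ FOLLOW(T) = {$}.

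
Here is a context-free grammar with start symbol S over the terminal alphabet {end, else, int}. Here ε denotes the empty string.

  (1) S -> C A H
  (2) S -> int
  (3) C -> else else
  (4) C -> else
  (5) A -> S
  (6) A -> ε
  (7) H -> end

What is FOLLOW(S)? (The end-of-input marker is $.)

{$, end}

FIRST(C): from C->else else we get {else}; from C->else we get {else}. So FIRST(C) = {else}.
FIRST(H): from H->end we get {end}. So FIRST(H) = {end}.
FIRST(S): from S->C A H we get {else}; from S->int we get {int}. So FIRST(S) = {else, int}.
FIRST(A): from A->S we get {else, int}; from A->ε we get {ε}. So FIRST(A) = {ε, else, int}.
FOLLOW(S) includes $ since S is the start symbol.
FOLLOW(C): in S->C A H, C is followed by A H with FIRST {else, end, int}. Thus FOLLOW(C) = {else, end, int}.
FOLLOW(A): in S->C A H, A is followed by H with FIRST {end}. Thus FOLLOW(A) = {end}.
FOLLOW(S): in A->S, the suffix after S is empty, so FOLLOW(S) ⊇ FOLLOW(A) = {end}. Thus FOLLOW(S) = {$, end}.
FOLLOW(H): in S->C A H, the suffix after H is empty, so FOLLOW(H) ⊇ FOLLOW(S) = {$, end}. Thus FOLLOW(H) = {$, end}.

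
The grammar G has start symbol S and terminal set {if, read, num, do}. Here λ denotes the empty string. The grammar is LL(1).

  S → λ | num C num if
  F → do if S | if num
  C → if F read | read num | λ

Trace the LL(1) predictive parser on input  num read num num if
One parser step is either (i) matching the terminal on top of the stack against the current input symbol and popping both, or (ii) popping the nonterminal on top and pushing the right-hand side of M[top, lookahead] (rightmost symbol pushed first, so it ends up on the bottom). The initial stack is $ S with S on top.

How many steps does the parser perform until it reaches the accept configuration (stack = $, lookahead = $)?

step 1: stack=$ S  input=num read num num if $  — expand S → num C num if
step 2: stack=$ if num C num  input=num read num num if $  — match num
step 3: stack=$ if num C  input=read num num if $  — expand C → read num
step 4: stack=$ if num num read  input=read num num if $  — match read
step 5: stack=$ if num num  input=num num if $  — match num
step 6: stack=$ if num  input=num if $  — match num
step 7: stack=$ if  input=if $  — match if
Accept reached after 7 steps.

7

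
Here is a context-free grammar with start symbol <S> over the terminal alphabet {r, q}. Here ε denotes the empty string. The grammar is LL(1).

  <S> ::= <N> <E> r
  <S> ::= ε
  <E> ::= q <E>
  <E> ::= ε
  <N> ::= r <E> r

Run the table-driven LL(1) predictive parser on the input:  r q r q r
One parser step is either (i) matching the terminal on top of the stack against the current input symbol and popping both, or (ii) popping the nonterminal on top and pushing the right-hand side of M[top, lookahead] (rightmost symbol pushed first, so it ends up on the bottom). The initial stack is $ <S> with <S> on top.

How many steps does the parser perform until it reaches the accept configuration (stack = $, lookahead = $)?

11

      Stack            Input        Action
   1  $ <S>            r q r q r $  expand <S> ::= <N> <E> r
   2  $ r <E> <N>      r q r q r $  expand <N> ::= r <E> r
   3  $ r <E> r <E> r  r q r q r $  match r
   4  $ r <E> r <E>    q r q r $    expand <E> ::= q <E>
   5  $ r <E> r <E> q  q r q r $    match q
   6  $ r <E> r <E>    r q r $      expand <E> ::= ε
   7  $ r <E> r        r q r $      match r
   8  $ r <E>          q r $        expand <E> ::= q <E>
   9  $ r <E> q        q r $        match q
  10  $ r <E>          r $          expand <E> ::= ε
  11  $ r              r $          match r
Accept reached after 11 steps.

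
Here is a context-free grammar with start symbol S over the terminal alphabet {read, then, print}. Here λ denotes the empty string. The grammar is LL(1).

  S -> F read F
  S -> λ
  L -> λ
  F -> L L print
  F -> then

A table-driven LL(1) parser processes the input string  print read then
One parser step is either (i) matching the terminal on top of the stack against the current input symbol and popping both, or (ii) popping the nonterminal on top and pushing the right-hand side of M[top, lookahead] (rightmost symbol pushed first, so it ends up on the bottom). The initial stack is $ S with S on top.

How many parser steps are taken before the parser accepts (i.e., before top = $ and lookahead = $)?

step 1: stack=$ S  input=print read then $  — expand S -> F read F
step 2: stack=$ F read F  input=print read then $  — expand F -> L L print
step 3: stack=$ F read print L L  input=print read then $  — expand L -> λ
step 4: stack=$ F read print L  input=print read then $  — expand L -> λ
step 5: stack=$ F read print  input=print read then $  — match print
step 6: stack=$ F read  input=read then $  — match read
step 7: stack=$ F  input=then $  — expand F -> then
step 8: stack=$ then  input=then $  — match then
Accept reached after 8 steps.

8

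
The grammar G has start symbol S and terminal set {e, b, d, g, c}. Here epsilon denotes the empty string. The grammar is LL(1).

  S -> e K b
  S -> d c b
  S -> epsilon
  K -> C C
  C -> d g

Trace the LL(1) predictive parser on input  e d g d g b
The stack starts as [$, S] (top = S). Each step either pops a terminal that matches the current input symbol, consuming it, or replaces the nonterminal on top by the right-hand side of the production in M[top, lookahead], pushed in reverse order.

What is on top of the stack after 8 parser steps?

step 1: stack=$ S  input=e d g d g b $  — expand S -> e K b
step 2: stack=$ b K e  input=e d g d g b $  — match e
step 3: stack=$ b K  input=d g d g b $  — expand K -> C C
step 4: stack=$ b C C  input=d g d g b $  — expand C -> d g
step 5: stack=$ b C g d  input=d g d g b $  — match d
step 6: stack=$ b C g  input=g d g b $  — match g
step 7: stack=$ b C  input=d g b $  — expand C -> d g
step 8: stack=$ b g d  input=d g b $  — match d
Stack after step 8: $ b g (top = g).

g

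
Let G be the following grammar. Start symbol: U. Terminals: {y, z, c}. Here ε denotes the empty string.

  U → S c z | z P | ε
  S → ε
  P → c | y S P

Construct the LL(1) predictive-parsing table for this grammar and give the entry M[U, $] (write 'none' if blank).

U → ε

FIRST(S): from S→ε we get {ε}. So FIRST(S) = {ε}.
FIRST(P): from P→c we get {c}; from P→y S P we get {y}. So FIRST(P) = {c, y}.
FIRST(U): from U→S c z we get {c}; from U→z P we get {z}; from U→ε we get {ε}. So FIRST(U) = {ε, c, z}.
FOLLOW(U) includes $ since U is the start symbol.
FOLLOW(U): U appears on no right-hand side. Thus FOLLOW(U) = {$}.
For U → S c z: FIRST(S c z) = {c}, so it goes in M[U, t] for t ∈ {c}.
For U → z P: FIRST(z P) = {z}, so it goes in M[U, t] for t ∈ {z}.
For U → ε: FIRST(ε) = {ε}, so it goes in M[U, t] for t ∈ {}; since ε ∈ FIRST, also for every t ∈ FOLLOW(U) = {$}.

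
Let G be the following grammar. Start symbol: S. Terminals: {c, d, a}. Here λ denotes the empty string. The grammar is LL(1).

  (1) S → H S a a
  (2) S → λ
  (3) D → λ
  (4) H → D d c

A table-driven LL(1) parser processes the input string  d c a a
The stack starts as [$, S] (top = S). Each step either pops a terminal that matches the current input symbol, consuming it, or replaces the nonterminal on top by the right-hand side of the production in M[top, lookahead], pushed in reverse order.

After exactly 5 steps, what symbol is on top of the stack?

S

step 1: stack=$ S  input=d c a a $  — expand S → H S a a
step 2: stack=$ a a S H  input=d c a a $  — expand H → D d c
step 3: stack=$ a a S c d D  input=d c a a $  — expand D → λ
step 4: stack=$ a a S c d  input=d c a a $  — match d
step 5: stack=$ a a S c  input=c a a $  — match c
Stack after step 5: $ a a S (top = S).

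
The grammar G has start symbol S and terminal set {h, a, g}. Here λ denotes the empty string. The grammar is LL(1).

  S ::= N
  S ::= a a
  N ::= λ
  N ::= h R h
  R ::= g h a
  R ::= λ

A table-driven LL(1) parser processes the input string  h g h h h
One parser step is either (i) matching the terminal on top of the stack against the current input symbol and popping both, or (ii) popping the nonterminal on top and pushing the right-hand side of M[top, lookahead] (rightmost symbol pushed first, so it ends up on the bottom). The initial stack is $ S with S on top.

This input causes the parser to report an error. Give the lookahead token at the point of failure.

h

step 1: stack=$ S  input=h g h h h $  — expand S ::= N
step 2: stack=$ N  input=h g h h h $  — expand N ::= h R h
step 3: stack=$ h R h  input=h g h h h $  — match h
step 4: stack=$ h R  input=g h h h $  — expand R ::= g h a
step 5: stack=$ h a h g  input=g h h h $  — match g
step 6: stack=$ h a h  input=h h h $  — match h
step 7: stack=$ h a  input=h h $  — error: top is terminal a but lookahead is h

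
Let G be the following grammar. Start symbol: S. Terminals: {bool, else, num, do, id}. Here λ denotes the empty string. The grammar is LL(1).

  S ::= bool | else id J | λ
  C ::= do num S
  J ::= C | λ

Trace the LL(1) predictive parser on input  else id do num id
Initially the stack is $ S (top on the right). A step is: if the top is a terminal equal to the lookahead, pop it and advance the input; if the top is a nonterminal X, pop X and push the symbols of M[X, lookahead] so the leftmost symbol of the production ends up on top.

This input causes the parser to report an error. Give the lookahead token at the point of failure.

step 1: stack=$ S  input=else id do num id $  — expand S ::= else id J
step 2: stack=$ J id else  input=else id do num id $  — match else
step 3: stack=$ J id  input=id do num id $  — match id
step 4: stack=$ J  input=do num id $  — expand J ::= C
step 5: stack=$ C  input=do num id $  — expand C ::= do num S
step 6: stack=$ S num do  input=do num id $  — match do
step 7: stack=$ S num  input=num id $  — match num
step 8: stack=$ S  input=id $  — error: M[S, id] is empty

id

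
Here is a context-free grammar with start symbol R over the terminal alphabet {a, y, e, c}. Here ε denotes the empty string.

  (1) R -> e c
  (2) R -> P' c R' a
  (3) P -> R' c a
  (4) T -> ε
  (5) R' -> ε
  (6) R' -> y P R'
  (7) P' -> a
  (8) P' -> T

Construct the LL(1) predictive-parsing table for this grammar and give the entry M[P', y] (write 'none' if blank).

none

FIRST(T) = {ε}
FIRST(R') = {ε, y}
FIRST(P) = {c, y}  (via R' c a)
FIRST(P') = {ε, a}  (via T)
FIRST(R) = {a, c, e}  (via P' c R' a)
FOLLOW(R) includes $ since R is the start symbol.
FOLLOW(P'): in R->P' c R' a, P' is followed by c R' a with FIRST {c}. Thus FOLLOW(P') = {c}.
For P' -> a: FIRST(a) = {a}, so it goes in M[P', t] for t ∈ {a}.
For P' -> T: FIRST(T) = {ε}, so it goes in M[P', t] for t ∈ {}; since ε ∈ FIRST, also for every t ∈ FOLLOW(P') = {c}.
None of these place a production in M[P', y].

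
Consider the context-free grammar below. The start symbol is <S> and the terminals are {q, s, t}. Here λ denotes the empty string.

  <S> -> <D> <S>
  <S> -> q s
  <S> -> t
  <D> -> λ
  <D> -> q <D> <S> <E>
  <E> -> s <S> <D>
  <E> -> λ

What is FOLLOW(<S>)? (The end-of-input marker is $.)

FIRST(<D>) = {λ, q}
FIRST(<E>) = {λ, s}
FIRST(<S>) = {q, t}  (via <D> <S>)
FOLLOW(<S>) includes $ since <S> is the start symbol.
FOLLOW(<S>): in <S>-><D> <S>, the suffix after <S> is empty (adds nothing new); in <D>->q <D> <S> <E>, <S> is followed by <E> with FIRST {λ, s}; in <D>->q <D> <S> <E>, the suffix after <S> is nullable, so FOLLOW(<S>) ⊇ FOLLOW(<D>) = {q, t}; in <E>->s <S> <D>, <S> is followed by <D> with FIRST {λ, q}; in <E>->s <S> <D>, the suffix after <S> is nullable, so FOLLOW(<S>) ⊇ FOLLOW(<E>) = {q, t}. Thus FOLLOW(<S>) = {$, q, s, t}.
FOLLOW(<D>): in <S>-><D> <S>, <D> is followed by <S> with FIRST {q, t}; in <D>->q <D> <S> <E>, <D> is followed by <S> <E> with FIRST {q, t}; in <E>->s <S> <D>, the suffix after <D> is empty, so FOLLOW(<D>) ⊇ FOLLOW(<E>) = {q, t}. Thus FOLLOW(<D>) = {q, t}.
FOLLOW(<E>): in <D>->q <D> <S> <E>, the suffix after <E> is empty, so FOLLOW(<E>) ⊇ FOLLOW(<D>) = {q, t}. Thus FOLLOW(<E>) = {q, t}.

{$, q, s, t}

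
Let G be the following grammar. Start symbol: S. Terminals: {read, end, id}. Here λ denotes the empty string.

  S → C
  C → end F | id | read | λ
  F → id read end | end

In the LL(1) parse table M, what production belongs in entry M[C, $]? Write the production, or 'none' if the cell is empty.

C → λ

FIRST(C): from C→end F we get {end}; from C→id we get {id}; from C→read we get {read}; from C→λ we get {λ}. So FIRST(C) = {λ, end, id, read}.
FIRST(F): from F→id read end we get {id}; from F→end we get {end}. So FIRST(F) = {end, id}.
FIRST(S): from S→C we get {λ, end, id, read}. So FIRST(S) = {λ, end, id, read}.
FOLLOW(S) includes $ since S is the start symbol.
FOLLOW(S): S appears on no right-hand side. Thus FOLLOW(S) = {$}.
FOLLOW(C): in S→C, the suffix after C is empty, so FOLLOW(C) ⊇ FOLLOW(S) = {$}. Thus FOLLOW(C) = {$}.
For C → end F: FIRST(end F) = {end}, so it goes in M[C, t] for t ∈ {end}.
For C → id: FIRST(id) = {id}, so it goes in M[C, t] for t ∈ {id}.
For C → read: FIRST(read) = {read}, so it goes in M[C, t] for t ∈ {read}.
For C → λ: FIRST(λ) = {λ}, so it goes in M[C, t] for t ∈ {}; since λ ∈ FIRST, also for every t ∈ FOLLOW(C) = {$}.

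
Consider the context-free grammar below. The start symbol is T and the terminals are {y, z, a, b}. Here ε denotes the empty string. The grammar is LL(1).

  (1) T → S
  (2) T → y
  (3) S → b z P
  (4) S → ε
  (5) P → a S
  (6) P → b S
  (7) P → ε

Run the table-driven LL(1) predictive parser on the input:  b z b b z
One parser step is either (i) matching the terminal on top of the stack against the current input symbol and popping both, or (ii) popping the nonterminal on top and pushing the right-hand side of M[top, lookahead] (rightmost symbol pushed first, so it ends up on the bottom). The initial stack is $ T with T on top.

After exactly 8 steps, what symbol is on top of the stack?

step 1: stack=$ T  input=b z b b z $  — expand T → S
step 2: stack=$ S  input=b z b b z $  — expand S → b z P
step 3: stack=$ P z b  input=b z b b z $  — match b
step 4: stack=$ P z  input=z b b z $  — match z
step 5: stack=$ P  input=b b z $  — expand P → b S
step 6: stack=$ S b  input=b b z $  — match b
step 7: stack=$ S  input=b z $  — expand S → b z P
step 8: stack=$ P z b  input=b z $  — match b
Stack after step 8: $ P z (top = z).

z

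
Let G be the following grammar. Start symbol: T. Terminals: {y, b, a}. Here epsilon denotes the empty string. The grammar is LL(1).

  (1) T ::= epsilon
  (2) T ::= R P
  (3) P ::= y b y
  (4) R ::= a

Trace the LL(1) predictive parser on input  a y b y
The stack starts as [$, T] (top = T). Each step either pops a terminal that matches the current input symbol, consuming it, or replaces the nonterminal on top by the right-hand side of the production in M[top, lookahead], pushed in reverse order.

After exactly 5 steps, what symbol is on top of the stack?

step 1: stack=$ T  input=a y b y $  — expand T ::= R P
step 2: stack=$ P R  input=a y b y $  — expand R ::= a
step 3: stack=$ P a  input=a y b y $  — match a
step 4: stack=$ P  input=y b y $  — expand P ::= y b y
step 5: stack=$ y b y  input=y b y $  — match y
Stack after step 5: $ y b (top = b).

b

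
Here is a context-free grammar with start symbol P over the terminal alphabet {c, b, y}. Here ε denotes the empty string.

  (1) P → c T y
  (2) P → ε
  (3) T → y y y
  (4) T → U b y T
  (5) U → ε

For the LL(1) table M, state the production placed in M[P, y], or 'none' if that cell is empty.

none

FIRST(P): from P→c T y we get {c}; from P→ε we get {ε}. So FIRST(P) = {ε, c}.
FIRST(U): from U→ε we get {ε}. So FIRST(U) = {ε}.
FIRST(T): from T→y y y we get {y}; from T→U b y T we get {b}. So FIRST(T) = {b, y}.
FOLLOW(P) includes $ since P is the start symbol.
FOLLOW(P): P appears on no right-hand side. Thus FOLLOW(P) = {$}.
For P → c T y: FIRST(c T y) = {c}, so it goes in M[P, t] for t ∈ {c}.
For P → ε: FIRST(ε) = {ε}, so it goes in M[P, t] for t ∈ {}; since ε ∈ FIRST, also for every t ∈ FOLLOW(P) = {$}.
None of these place a production in M[P, y].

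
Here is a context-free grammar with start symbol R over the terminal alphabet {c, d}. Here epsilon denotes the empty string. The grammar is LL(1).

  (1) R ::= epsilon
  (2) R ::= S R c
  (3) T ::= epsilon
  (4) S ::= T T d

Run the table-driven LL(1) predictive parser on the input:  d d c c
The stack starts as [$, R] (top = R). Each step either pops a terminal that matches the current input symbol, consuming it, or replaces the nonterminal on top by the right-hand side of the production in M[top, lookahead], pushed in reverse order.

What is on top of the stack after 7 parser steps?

T

     Stack        Input      Action
  1  $ R          d d c c $  expand R ::= S R c
  2  $ c R S      d d c c $  expand S ::= T T d
  3  $ c R d T T  d d c c $  expand T ::= epsilon
  4  $ c R d T    d d c c $  expand T ::= epsilon
  5  $ c R d      d d c c $  match d
  6  $ c R        d c c $    expand R ::= S R c
  7  $ c c R S    d c c $    expand S ::= T T d
Stack after step 7: $ c c R d T T (top = T).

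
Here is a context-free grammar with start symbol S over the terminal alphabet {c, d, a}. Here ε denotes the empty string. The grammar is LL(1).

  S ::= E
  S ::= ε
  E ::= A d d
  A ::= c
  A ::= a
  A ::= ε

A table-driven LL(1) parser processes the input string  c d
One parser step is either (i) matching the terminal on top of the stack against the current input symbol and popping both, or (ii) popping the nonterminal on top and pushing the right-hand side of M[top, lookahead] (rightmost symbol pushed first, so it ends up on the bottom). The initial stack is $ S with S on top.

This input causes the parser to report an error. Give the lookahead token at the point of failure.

step 1: stack=$ S  input=c d $  — expand S ::= E
step 2: stack=$ E  input=c d $  — expand E ::= A d d
step 3: stack=$ d d A  input=c d $  — expand A ::= c
step 4: stack=$ d d c  input=c d $  — match c
step 5: stack=$ d d  input=d $  — match d
step 6: stack=$ d  input=$  — error: top is terminal d but lookahead is $

$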